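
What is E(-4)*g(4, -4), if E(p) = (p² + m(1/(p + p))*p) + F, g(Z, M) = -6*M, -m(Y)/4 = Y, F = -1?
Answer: 312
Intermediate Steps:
m(Y) = -4*Y
E(p) = -3 + p² (E(p) = (p² + (-4/(p + p))*p) - 1 = (p² + (-4*1/(2*p))*p) - 1 = (p² + (-2/p)*p) - 1 = (p² - 2) - 1 = (-2 + p²) - 1 = -3 + p²)
E(-4)*g(4, -4) = (-3 + (-4)²)*(-6*(-4)) = (-3 + 16)*24 = 13*24 = 312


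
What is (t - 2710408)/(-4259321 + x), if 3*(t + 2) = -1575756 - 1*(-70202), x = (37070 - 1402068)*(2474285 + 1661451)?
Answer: 9636784/16935826883547 ≈ 5.6902e-7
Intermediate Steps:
x = -5645271368528 (x = -1364998*4135736 = -5645271368528)
t = -1505560/3 (t = -2 + (-1575756 - 1*(-70202))/3 = -2 + (-1575756 + 70202)/3 = -2 + (⅓)*(-1505554) = -2 - 1505554/3 = -1505560/3 ≈ -5.0185e+5)
(t - 2710408)/(-4259321 + x) = (-1505560/3 - 2710408)/(-4259321 - 5645271368528) = -9636784/3/(-5645275627849) = -9636784/3*(-1/5645275627849) = 9636784/16935826883547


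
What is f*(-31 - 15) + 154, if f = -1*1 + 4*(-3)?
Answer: 752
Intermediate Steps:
f = -13 (f = -1 - 12 = -13)
f*(-31 - 15) + 154 = -13*(-31 - 15) + 154 = -13*(-46) + 154 = 598 + 154 = 752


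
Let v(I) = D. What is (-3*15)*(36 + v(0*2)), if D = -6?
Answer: -1350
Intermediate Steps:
v(I) = -6
(-3*15)*(36 + v(0*2)) = (-3*15)*(36 - 6) = -45*30 = -1350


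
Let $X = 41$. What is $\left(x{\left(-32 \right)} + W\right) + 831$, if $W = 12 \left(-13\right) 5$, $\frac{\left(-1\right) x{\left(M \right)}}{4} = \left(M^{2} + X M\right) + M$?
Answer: $1331$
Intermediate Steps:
$x{\left(M \right)} = - 168 M - 4 M^{2}$ ($x{\left(M \right)} = - 4 \left(\left(M^{2} + 41 M\right) + M\right) = - 4 \left(M^{2} + 42 M\right) = - 168 M - 4 M^{2}$)
$W = -780$ ($W = \left(-156\right) 5 = -780$)
$\left(x{\left(-32 \right)} + W\right) + 831 = \left(\left(-4\right) \left(-32\right) \left(42 - 32\right) - 780\right) + 831 = \left(\left(-4\right) \left(-32\right) 10 - 780\right) + 831 = \left(1280 - 780\right) + 831 = 500 + 831 = 1331$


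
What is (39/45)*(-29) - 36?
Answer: -917/15 ≈ -61.133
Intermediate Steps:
(39/45)*(-29) - 36 = (39*(1/45))*(-29) - 36 = (13/15)*(-29) - 36 = -377/15 - 36 = -917/15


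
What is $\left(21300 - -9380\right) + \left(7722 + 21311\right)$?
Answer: $59713$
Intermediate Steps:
$\left(21300 - -9380\right) + \left(7722 + 21311\right) = \left(21300 + 9380\right) + 29033 = 30680 + 29033 = 59713$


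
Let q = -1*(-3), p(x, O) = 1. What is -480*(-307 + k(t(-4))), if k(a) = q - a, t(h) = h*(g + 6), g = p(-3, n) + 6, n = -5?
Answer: 120960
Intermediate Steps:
q = 3
g = 7 (g = 1 + 6 = 7)
t(h) = 13*h (t(h) = h*(7 + 6) = h*13 = 13*h)
k(a) = 3 - a
-480*(-307 + k(t(-4))) = -480*(-307 + (3 - 13*(-4))) = -480*(-307 + (3 - 1*(-52))) = -480*(-307 + (3 + 52)) = -480*(-307 + 55) = -480*(-252) = 120960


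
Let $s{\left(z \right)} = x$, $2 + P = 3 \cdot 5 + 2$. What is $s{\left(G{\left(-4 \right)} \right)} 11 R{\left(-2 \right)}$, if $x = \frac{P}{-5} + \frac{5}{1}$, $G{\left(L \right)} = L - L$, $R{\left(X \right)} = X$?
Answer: $-44$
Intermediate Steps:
$P = 15$ ($P = -2 + \left(3 \cdot 5 + 2\right) = -2 + \left(15 + 2\right) = -2 + 17 = 15$)
$G{\left(L \right)} = 0$
$x = 2$ ($x = \frac{15}{-5} + \frac{5}{1} = 15 \left(- \frac{1}{5}\right) + 5 \cdot 1 = -3 + 5 = 2$)
$s{\left(z \right)} = 2$
$s{\left(G{\left(-4 \right)} \right)} 11 R{\left(-2 \right)} = 2 \cdot 11 \left(-2\right) = 22 \left(-2\right) = -44$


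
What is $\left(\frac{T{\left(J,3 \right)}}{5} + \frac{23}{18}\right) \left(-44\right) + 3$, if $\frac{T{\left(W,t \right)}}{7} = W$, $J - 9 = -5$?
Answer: $- \frac{13483}{45} \approx -299.62$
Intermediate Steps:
$J = 4$ ($J = 9 - 5 = 4$)
$T{\left(W,t \right)} = 7 W$
$\left(\frac{T{\left(J,3 \right)}}{5} + \frac{23}{18}\right) \left(-44\right) + 3 = \left(\frac{7 \cdot 4}{5} + \frac{23}{18}\right) \left(-44\right) + 3 = \left(28 \cdot \frac{1}{5} + 23 \cdot \frac{1}{18}\right) \left(-44\right) + 3 = \left(\frac{28}{5} + \frac{23}{18}\right) \left(-44\right) + 3 = \frac{619}{90} \left(-44\right) + 3 = - \frac{13618}{45} + 3 = - \frac{13483}{45}$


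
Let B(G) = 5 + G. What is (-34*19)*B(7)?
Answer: -7752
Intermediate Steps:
(-34*19)*B(7) = (-34*19)*(5 + 7) = -646*12 = -7752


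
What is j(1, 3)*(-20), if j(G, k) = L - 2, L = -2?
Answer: 80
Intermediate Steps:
j(G, k) = -4 (j(G, k) = -2 - 2 = -4)
j(1, 3)*(-20) = -4*(-20) = 80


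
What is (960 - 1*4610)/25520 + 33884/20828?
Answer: 19717437/13288264 ≈ 1.4838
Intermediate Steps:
(960 - 1*4610)/25520 + 33884/20828 = (960 - 4610)*(1/25520) + 33884*(1/20828) = -3650*1/25520 + 8471/5207 = -365/2552 + 8471/5207 = 19717437/13288264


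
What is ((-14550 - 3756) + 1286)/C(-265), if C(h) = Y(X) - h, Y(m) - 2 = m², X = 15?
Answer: -4255/123 ≈ -34.594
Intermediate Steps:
Y(m) = 2 + m²
C(h) = 227 - h (C(h) = (2 + 15²) - h = (2 + 225) - h = 227 - h)
((-14550 - 3756) + 1286)/C(-265) = ((-14550 - 3756) + 1286)/(227 - 1*(-265)) = (-18306 + 1286)/(227 + 265) = -17020/492 = -17020*1/492 = -4255/123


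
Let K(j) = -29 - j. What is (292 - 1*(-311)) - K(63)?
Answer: 695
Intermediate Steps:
(292 - 1*(-311)) - K(63) = (292 - 1*(-311)) - (-29 - 1*63) = (292 + 311) - (-29 - 63) = 603 - 1*(-92) = 603 + 92 = 695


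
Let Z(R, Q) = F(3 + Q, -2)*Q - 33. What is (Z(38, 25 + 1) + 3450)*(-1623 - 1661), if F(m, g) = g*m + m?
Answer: -8745292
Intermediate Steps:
F(m, g) = m + g*m
Z(R, Q) = -33 + Q*(-3 - Q) (Z(R, Q) = ((3 + Q)*(1 - 2))*Q - 33 = ((3 + Q)*(-1))*Q - 33 = (-3 - Q)*Q - 33 = Q*(-3 - Q) - 33 = -33 + Q*(-3 - Q))
(Z(38, 25 + 1) + 3450)*(-1623 - 1661) = ((-33 - (25 + 1)*(3 + (25 + 1))) + 3450)*(-1623 - 1661) = ((-33 - 1*26*(3 + 26)) + 3450)*(-3284) = ((-33 - 1*26*29) + 3450)*(-3284) = ((-33 - 754) + 3450)*(-3284) = (-787 + 3450)*(-3284) = 2663*(-3284) = -8745292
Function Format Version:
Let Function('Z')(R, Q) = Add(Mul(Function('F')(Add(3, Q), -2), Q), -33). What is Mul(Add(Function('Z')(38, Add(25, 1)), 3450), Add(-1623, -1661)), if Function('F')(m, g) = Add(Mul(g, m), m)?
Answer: -8745292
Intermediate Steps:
Function('F')(m, g) = Add(m, Mul(g, m))
Function('Z')(R, Q) = Add(-33, Mul(Q, Add(-3, Mul(-1, Q)))) (Function('Z')(R, Q) = Add(Mul(Mul(Add(3, Q), Add(1, -2)), Q), -33) = Add(Mul(Mul(Add(3, Q), -1), Q), -33) = Add(Mul(Add(-3, Mul(-1, Q)), Q), -33) = Add(Mul(Q, Add(-3, Mul(-1, Q))), -33) = Add(-33, Mul(Q, Add(-3, Mul(-1, Q)))))
Mul(Add(Function('Z')(38, Add(25, 1)), 3450), Add(-1623, -1661)) = Mul(Add(Add(-33, Mul(-1, Add(25, 1), Add(3, Add(25, 1)))), 3450), Add(-1623, -1661)) = Mul(Add(Add(-33, Mul(-1, 26, Add(3, 26))), 3450), -3284) = Mul(Add(Add(-33, Mul(-1, 26, 29)), 3450), -3284) = Mul(Add(Add(-33, -754), 3450), -3284) = Mul(Add(-787, 3450), -3284) = Mul(2663, -3284) = -8745292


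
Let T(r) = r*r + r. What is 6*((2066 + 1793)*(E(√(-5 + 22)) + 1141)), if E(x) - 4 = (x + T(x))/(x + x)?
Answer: 26534484 + 11577*√17 ≈ 2.6582e+7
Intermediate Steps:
T(r) = r + r² (T(r) = r² + r = r + r²)
E(x) = 4 + (x + x*(1 + x))/(2*x) (E(x) = 4 + (x + x*(1 + x))/(x + x) = 4 + (x + x*(1 + x))/((2*x)) = 4 + (x + x*(1 + x))*(1/(2*x)) = 4 + (x + x*(1 + x))/(2*x))
6*((2066 + 1793)*(E(√(-5 + 22)) + 1141)) = 6*((2066 + 1793)*((5 + √(-5 + 22)/2) + 1141)) = 6*(3859*((5 + √17/2) + 1141)) = 6*(3859*(1146 + √17/2)) = 6*(4422414 + 3859*√17/2) = 26534484 + 11577*√17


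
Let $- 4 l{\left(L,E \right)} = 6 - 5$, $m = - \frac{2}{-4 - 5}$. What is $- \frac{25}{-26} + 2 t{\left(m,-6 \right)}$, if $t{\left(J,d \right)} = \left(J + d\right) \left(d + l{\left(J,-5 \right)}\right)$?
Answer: $\frac{17125}{234} \approx 73.184$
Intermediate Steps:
$m = \frac{2}{9}$ ($m = - \frac{2}{-4 - 5} = - \frac{2}{-9} = \left(-2\right) \left(- \frac{1}{9}\right) = \frac{2}{9} \approx 0.22222$)
$l{\left(L,E \right)} = - \frac{1}{4}$ ($l{\left(L,E \right)} = - \frac{6 - 5}{4} = \left(- \frac{1}{4}\right) 1 = - \frac{1}{4}$)
$t{\left(J,d \right)} = \left(- \frac{1}{4} + d\right) \left(J + d\right)$ ($t{\left(J,d \right)} = \left(J + d\right) \left(d - \frac{1}{4}\right) = \left(J + d\right) \left(- \frac{1}{4} + d\right) = \left(- \frac{1}{4} + d\right) \left(J + d\right)$)
$- \frac{25}{-26} + 2 t{\left(m,-6 \right)} = - \frac{25}{-26} + 2 \left(\left(-6\right)^{2} - \frac{1}{18} - - \frac{3}{2} + \frac{2}{9} \left(-6\right)\right) = \left(-25\right) \left(- \frac{1}{26}\right) + 2 \left(36 - \frac{1}{18} + \frac{3}{2} - \frac{4}{3}\right) = \frac{25}{26} + 2 \cdot \frac{325}{9} = \frac{25}{26} + \frac{650}{9} = \frac{17125}{234}$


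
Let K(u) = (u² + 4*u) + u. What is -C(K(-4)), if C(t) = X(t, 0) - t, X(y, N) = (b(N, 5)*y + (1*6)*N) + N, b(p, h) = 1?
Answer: 0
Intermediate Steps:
X(y, N) = y + 7*N (X(y, N) = (1*y + (1*6)*N) + N = (y + 6*N) + N = y + 7*N)
K(u) = u² + 5*u
C(t) = 0 (C(t) = (t + 7*0) - t = (t + 0) - t = t - t = 0)
-C(K(-4)) = -1*0 = 0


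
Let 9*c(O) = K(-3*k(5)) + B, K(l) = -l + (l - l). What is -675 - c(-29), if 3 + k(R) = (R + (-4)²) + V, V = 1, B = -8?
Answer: -6124/9 ≈ -680.44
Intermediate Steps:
k(R) = 14 + R (k(R) = -3 + ((R + (-4)²) + 1) = -3 + ((R + 16) + 1) = -3 + ((16 + R) + 1) = -3 + (17 + R) = 14 + R)
K(l) = -l (K(l) = -l + 0 = -l)
c(O) = 49/9 (c(O) = (-(-3)*(14 + 5) - 8)/9 = (-(-3)*19 - 8)/9 = (-1*(-57) - 8)/9 = (57 - 8)/9 = (⅑)*49 = 49/9)
-675 - c(-29) = -675 - 1*49/9 = -675 - 49/9 = -6124/9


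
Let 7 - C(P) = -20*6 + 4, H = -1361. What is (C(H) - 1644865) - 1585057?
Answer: -3229799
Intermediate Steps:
C(P) = 123 (C(P) = 7 - (-20*6 + 4) = 7 - (-120 + 4) = 7 - 1*(-116) = 7 + 116 = 123)
(C(H) - 1644865) - 1585057 = (123 - 1644865) - 1585057 = -1644742 - 1585057 = -3229799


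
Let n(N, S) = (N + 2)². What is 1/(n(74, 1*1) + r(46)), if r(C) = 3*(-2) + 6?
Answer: 1/5776 ≈ 0.00017313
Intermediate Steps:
n(N, S) = (2 + N)²
r(C) = 0 (r(C) = -6 + 6 = 0)
1/(n(74, 1*1) + r(46)) = 1/((2 + 74)² + 0) = 1/(76² + 0) = 1/(5776 + 0) = 1/5776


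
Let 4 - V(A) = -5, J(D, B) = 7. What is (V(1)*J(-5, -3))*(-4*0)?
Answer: 0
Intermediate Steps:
V(A) = 9 (V(A) = 4 - 1*(-5) = 4 + 5 = 9)
(V(1)*J(-5, -3))*(-4*0) = (9*7)*(-4*0) = 63*0 = 0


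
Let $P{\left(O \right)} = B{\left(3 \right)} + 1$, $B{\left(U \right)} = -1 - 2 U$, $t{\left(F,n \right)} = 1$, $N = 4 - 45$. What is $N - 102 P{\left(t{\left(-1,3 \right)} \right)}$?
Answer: $571$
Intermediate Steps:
$N = -41$
$P{\left(O \right)} = -6$ ($P{\left(O \right)} = \left(-1 - 6\right) + 1 = -7 + 1 = -6$)
$N - 102 P{\left(t{\left(-1,3 \right)} \right)} = -41 - -612 = -41 + 612 = 571$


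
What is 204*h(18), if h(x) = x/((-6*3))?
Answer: -204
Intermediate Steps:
h(x) = -x/18 (h(x) = x/(-18) = x*(-1/18) = -x/18)
204*h(18) = 204*(-1/18*18) = 204*(-1) = -204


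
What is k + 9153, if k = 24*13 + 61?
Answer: 9526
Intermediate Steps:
k = 373 (k = 312 + 61 = 373)
k + 9153 = 373 + 9153 = 9526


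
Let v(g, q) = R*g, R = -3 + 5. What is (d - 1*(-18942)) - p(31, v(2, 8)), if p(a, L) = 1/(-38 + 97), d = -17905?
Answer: 61182/59 ≈ 1037.0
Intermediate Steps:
R = 2
v(g, q) = 2*g
p(a, L) = 1/59
(d - 1*(-18942)) - p(31, v(2, 8)) = (-17905 - 1*(-18942)) - 1*1/59 = (-17905 + 18942) - 1/59 = 1037 - 1/59 = 61182/59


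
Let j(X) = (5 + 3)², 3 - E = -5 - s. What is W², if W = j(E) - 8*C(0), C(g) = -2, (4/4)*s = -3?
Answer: 6400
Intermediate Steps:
s = -3
E = 5 (E = 3 - (-5 - 1*(-3)) = 3 - (-5 + 3) = 3 - 1*(-2) = 3 + 2 = 5)
j(X) = 64 (j(X) = 8² = 64)
W = 80 (W = 64 - 8*(-2) = 64 + 16 = 80)
W² = 80² = 6400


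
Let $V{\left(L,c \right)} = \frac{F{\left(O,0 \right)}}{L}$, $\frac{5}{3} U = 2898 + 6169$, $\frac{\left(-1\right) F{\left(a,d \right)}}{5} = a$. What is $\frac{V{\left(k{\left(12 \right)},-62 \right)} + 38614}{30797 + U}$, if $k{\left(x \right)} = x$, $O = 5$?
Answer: $\frac{2316715}{2174232} \approx 1.0655$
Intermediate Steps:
$F{\left(a,d \right)} = - 5 a$
$U = \frac{27201}{5}$ ($U = \frac{3 \left(2898 + 6169\right)}{5} = \frac{3}{5} \cdot 9067 = \frac{27201}{5} \approx 5440.2$)
$V{\left(L,c \right)} = - \frac{25}{L}$ ($V{\left(L,c \right)} = \frac{\left(-5\right) 5}{L} = - \frac{25}{L}$)
$\frac{V{\left(k{\left(12 \right)},-62 \right)} + 38614}{30797 + U} = \frac{- \frac{25}{12} + 38614}{30797 + \frac{27201}{5}} = \frac{\left(-25\right) \frac{1}{12} + 38614}{\frac{181186}{5}} = \left(- \frac{25}{12} + 38614\right) \frac{5}{181186} = \frac{463343}{12} \cdot \frac{5}{181186} = \frac{2316715}{2174232}$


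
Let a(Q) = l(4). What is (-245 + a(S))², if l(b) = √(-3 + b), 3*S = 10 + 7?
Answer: 59536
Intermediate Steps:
S = 17/3 (S = (10 + 7)/3 = (⅓)*17 = 17/3 ≈ 5.6667)
a(Q) = 1 (a(Q) = √(-3 + 4) = √1 = 1)
(-245 + a(S))² = (-245 + 1)² = (-244)² = 59536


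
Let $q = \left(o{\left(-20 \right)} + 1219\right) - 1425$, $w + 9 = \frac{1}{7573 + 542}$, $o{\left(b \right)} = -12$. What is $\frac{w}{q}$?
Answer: $\frac{36517}{884535} \approx 0.041284$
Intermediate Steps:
$w = - \frac{73034}{8115}$ ($w = -9 + \frac{1}{7573 + 542} = -9 + \frac{1}{8115} = - \frac{73034}{8115} \approx -8.9999$)
$q = -218$ ($q = \left(-12 + 1219\right) - 1425 = 1207 - 1425 = -218$)
$\frac{w}{q} = - \frac{73034}{8115 \left(-218\right)} = \left(- \frac{73034}{8115}\right) \left(- \frac{1}{218}\right) = \frac{36517}{884535}$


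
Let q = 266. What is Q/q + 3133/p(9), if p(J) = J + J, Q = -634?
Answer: 410983/2394 ≈ 171.67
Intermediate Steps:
p(J) = 2*J
Q/q + 3133/p(9) = -634/266 + 3133/((2*9)) = -634*1/266 + 3133/18 = -317/133 + 3133*(1/18) = -317/133 + 3133/18 = 410983/2394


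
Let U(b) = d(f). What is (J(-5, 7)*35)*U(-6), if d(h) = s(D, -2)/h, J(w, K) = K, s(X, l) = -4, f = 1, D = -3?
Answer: -980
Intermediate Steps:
d(h) = -4/h
U(b) = -4 (U(b) = -4/1 = -4*1 = -4)
(J(-5, 7)*35)*U(-6) = (7*35)*(-4) = 245*(-4) = -980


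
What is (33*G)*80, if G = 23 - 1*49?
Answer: -68640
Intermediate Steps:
G = -26 (G = 23 - 49 = -26)
(33*G)*80 = (33*(-26))*80 = -858*80 = -68640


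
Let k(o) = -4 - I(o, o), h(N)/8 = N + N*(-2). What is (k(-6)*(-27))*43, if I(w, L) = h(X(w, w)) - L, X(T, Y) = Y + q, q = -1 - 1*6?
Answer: 132354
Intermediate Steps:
q = -7 (q = -1 - 6 = -7)
X(T, Y) = -7 + Y (X(T, Y) = Y - 7 = -7 + Y)
h(N) = -8*N (h(N) = 8*(N + N*(-2)) = 8*(N - 2*N) = 8*(-N) = -8*N)
I(w, L) = 56 - L - 8*w (I(w, L) = -8*(-7 + w) - L = (56 - 8*w) - L = 56 - L - 8*w)
k(o) = -60 + 9*o (k(o) = -4 - (56 - o - 8*o) = -4 - (56 - 9*o) = -4 + (-56 + 9*o) = -60 + 9*o)
(k(-6)*(-27))*43 = ((-60 + 9*(-6))*(-27))*43 = ((-60 - 54)*(-27))*43 = -114*(-27)*43 = 3078*43 = 132354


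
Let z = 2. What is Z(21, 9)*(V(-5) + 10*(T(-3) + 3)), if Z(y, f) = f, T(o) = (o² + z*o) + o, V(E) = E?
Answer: 225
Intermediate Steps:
T(o) = o² + 3*o (T(o) = (o² + 2*o) + o = o² + 3*o)
Z(21, 9)*(V(-5) + 10*(T(-3) + 3)) = 9*(-5 + 10*(-3*(3 - 3) + 3)) = 9*(-5 + 10*(-3*0 + 3)) = 9*(-5 + 10*(0 + 3)) = 9*(-5 + 10*3) = 9*(-5 + 30) = 9*25 = 225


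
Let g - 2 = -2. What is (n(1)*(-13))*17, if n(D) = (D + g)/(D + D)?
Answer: -221/2 ≈ -110.50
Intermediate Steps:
g = 0 (g = 2 - 2 = 0)
n(D) = ½ (n(D) = (D + 0)/(D + D) = D/((2*D)) = D*(1/(2*D)) = ½)
(n(1)*(-13))*17 = ((½)*(-13))*17 = -13/2*17 = -221/2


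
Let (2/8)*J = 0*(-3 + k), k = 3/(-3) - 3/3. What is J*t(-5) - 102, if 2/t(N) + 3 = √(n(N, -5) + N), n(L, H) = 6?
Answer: -102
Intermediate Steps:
k = -2 (k = 3*(-⅓) - 3*⅓ = -1 - 1 = -2)
t(N) = 2/(-3 + √(6 + N))
J = 0 (J = 4*(0*(-3 - 2)) = 4*(0*(-5)) = 4*0 = 0)
J*t(-5) - 102 = 0*(2/(-3 + √(6 - 5))) - 102 = 0*(2/(-3 + √1)) - 102 = 0*(2/(-3 + 1)) - 102 = 0*(2/(-2)) - 102 = 0*(2*(-½)) - 102 = 0*(-1) - 102 = 0 - 102 = -102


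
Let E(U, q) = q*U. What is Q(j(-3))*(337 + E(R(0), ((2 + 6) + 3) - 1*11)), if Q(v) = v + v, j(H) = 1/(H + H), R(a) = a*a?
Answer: -337/3 ≈ -112.33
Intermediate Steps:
R(a) = a**2
j(H) = 1/(2*H)
Q(v) = 2*v
E(U, q) = U*q
Q(j(-3))*(337 + E(R(0), ((2 + 6) + 3) - 1*11)) = (2*((1/2)/(-3)))*(337 + 0**2*(((2 + 6) + 3) - 1*11)) = (2*((1/2)*(-1/3)))*(337 + 0*((8 + 3) - 11)) = (2*(-1/6))*(337 + 0*(11 - 11)) = -(337 + 0*0)/3 = -(337 + 0)/3 = -1/3*337 = -337/3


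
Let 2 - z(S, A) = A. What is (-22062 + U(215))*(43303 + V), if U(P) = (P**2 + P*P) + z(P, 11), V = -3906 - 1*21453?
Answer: 1262880776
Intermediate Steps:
z(S, A) = 2 - A
V = -25359 (V = -3906 - 21453 = -25359)
U(P) = -9 + 2*P**2 (U(P) = (P**2 + P*P) + (2 - 1*11) = (P**2 + P**2) + (2 - 11) = 2*P**2 - 9 = -9 + 2*P**2)
(-22062 + U(215))*(43303 + V) = (-22062 + (-9 + 2*215**2))*(43303 - 25359) = (-22062 + (-9 + 2*46225))*17944 = (-22062 + (-9 + 92450))*17944 = (-22062 + 92441)*17944 = 70379*17944 = 1262880776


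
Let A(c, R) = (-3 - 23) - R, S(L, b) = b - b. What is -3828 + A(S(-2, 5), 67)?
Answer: -3921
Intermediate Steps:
S(L, b) = 0
A(c, R) = -26 - R
-3828 + A(S(-2, 5), 67) = -3828 + (-26 - 1*67) = -3828 + (-26 - 67) = -3828 - 93 = -3921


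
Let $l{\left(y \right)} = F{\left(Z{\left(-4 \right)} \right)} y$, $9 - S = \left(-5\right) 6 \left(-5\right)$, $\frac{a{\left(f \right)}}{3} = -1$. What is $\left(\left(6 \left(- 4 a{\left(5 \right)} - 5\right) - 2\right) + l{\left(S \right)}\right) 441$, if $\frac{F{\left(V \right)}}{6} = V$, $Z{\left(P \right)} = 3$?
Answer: $-1101618$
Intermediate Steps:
$a{\left(f \right)} = -3$ ($a{\left(f \right)} = 3 \left(-1\right) = -3$)
$F{\left(V \right)} = 6 V$
$S = -141$ ($S = 9 - \left(-5\right) 6 \left(-5\right) = 9 - \left(-30\right) \left(-5\right) = 9 - 150 = -141$)
$l{\left(y \right)} = 18 y$ ($l{\left(y \right)} = 6 \cdot 3 y = 18 y$)
$\left(\left(6 \left(- 4 a{\left(5 \right)} - 5\right) - 2\right) + l{\left(S \right)}\right) 441 = \left(\left(6 \left(\left(-4\right) \left(-3\right) - 5\right) - 2\right) + 18 \left(-141\right)\right) 441 = \left(\left(6 \left(12 - 5\right) - 2\right) - 2538\right) 441 = \left(\left(6 \cdot 7 - 2\right) - 2538\right) 441 = \left(\left(42 - 2\right) - 2538\right) 441 = \left(40 - 2538\right) 441 = \left(-2498\right) 441 = -1101618$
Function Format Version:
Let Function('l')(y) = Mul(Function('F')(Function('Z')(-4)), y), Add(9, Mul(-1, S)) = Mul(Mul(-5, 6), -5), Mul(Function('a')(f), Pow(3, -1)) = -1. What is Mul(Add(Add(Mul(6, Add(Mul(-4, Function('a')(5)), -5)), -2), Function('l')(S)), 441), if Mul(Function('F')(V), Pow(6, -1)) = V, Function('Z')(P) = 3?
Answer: -1101618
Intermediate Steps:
Function('a')(f) = -3 (Function('a')(f) = Mul(3, -1) = -3)
Function('F')(V) = Mul(6, V)
S = -141 (S = Add(9, Mul(-1, Mul(Mul(-5, 6), -5))) = Add(9, Mul(-1, Mul(-30, -5))) = Add(9, Mul(-1, 150)) = Add(9, -150) = -141)
Function('l')(y) = Mul(18, y) (Function('l')(y) = Mul(Mul(6, 3), y) = Mul(18, y))
Mul(Add(Add(Mul(6, Add(Mul(-4, Function('a')(5)), -5)), -2), Function('l')(S)), 441) = Mul(Add(Add(Mul(6, Add(Mul(-4, -3), -5)), -2), Mul(18, -141)), 441) = Mul(Add(Add(Mul(6, Add(12, -5)), -2), -2538), 441) = Mul(Add(Add(Mul(6, 7), -2), -2538), 441) = Mul(Add(Add(42, -2), -2538), 441) = Mul(Add(40, -2538), 441) = Mul(-2498, 441) = -1101618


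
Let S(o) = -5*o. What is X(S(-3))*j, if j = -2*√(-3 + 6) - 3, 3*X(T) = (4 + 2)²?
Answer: -36 - 24*√3 ≈ -77.569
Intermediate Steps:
X(T) = 12 (X(T) = (4 + 2)²/3 = (⅓)*6² = (⅓)*36 = 12)
j = -3 - 2*√3 (j = -2*√3 - 3 = -3 - 2*√3 ≈ -6.4641)
X(S(-3))*j = 12*(-3 - 2*√3) = -36 - 24*√3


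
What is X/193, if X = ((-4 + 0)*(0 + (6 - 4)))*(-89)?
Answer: 712/193 ≈ 3.6891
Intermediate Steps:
X = 712 (X = -4*(0 + 2)*(-89) = -4*2*(-89) = -8*(-89) = 712)
X/193 = 712/193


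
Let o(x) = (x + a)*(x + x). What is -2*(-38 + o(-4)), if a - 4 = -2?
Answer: 44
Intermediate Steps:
a = 2 (a = 4 - 2 = 2)
o(x) = 2*x*(2 + x) (o(x) = (x + 2)*(x + x) = (2 + x)*(2*x) = 2*x*(2 + x))
-2*(-38 + o(-4)) = -2*(-38 + 2*(-4)*(2 - 4)) = -2*(-38 + 2*(-4)*(-2)) = -2*(-38 + 16) = -2*(-22) = 44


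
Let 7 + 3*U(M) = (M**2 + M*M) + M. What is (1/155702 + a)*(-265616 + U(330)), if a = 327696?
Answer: -29528240877633925/467106 ≈ -6.3215e+10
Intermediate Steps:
U(M) = -7/3 + M/3 + 2*M**2/3 (U(M) = -7/3 + ((M**2 + M*M) + M)/3 = -7/3 + ((M**2 + M**2) + M)/3 = -7/3 + (2*M**2 + M)/3 = -7/3 + (M + 2*M**2)/3 = -7/3 + (M/3 + 2*M**2/3) = -7/3 + M/3 + 2*M**2/3)
(1/155702 + a)*(-265616 + U(330)) = (1/155702 + 327696)*(-265616 + (-7/3 + (1/3)*330 + (2/3)*330**2)) = (1/155702 + 327696)*(-265616 + (-7/3 + 110 + (2/3)*108900)) = 51022922593*(-265616 + (-7/3 + 110 + 72600))/155702 = 51022922593*(-265616 + 218123/3)/155702 = (51022922593/155702)*(-578725/3) = -29528240877633925/467106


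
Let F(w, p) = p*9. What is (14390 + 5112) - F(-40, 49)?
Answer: 19061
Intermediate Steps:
F(w, p) = 9*p
(14390 + 5112) - F(-40, 49) = (14390 + 5112) - 9*49 = 19502 - 1*441 = 19502 - 441 = 19061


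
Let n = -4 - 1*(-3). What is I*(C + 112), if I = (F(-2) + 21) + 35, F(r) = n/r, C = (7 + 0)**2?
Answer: 18193/2 ≈ 9096.5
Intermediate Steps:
n = -1 (n = -4 + 3 = -1)
C = 49 (C = 7**2 = 49)
F(r) = -1/r
I = 113/2 (I = (-1/(-2) + 21) + 35 = (-1*(-1/2) + 21) + 35 = (1/2 + 21) + 35 = 43/2 + 35 = 113/2 ≈ 56.500)
I*(C + 112) = 113*(49 + 112)/2 = (113/2)*161 = 18193/2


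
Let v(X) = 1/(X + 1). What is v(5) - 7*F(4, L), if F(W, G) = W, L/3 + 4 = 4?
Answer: -167/6 ≈ -27.833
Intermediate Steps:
L = 0 (L = -12 + 3*4 = -12 + 12 = 0)
v(X) = 1/(1 + X)
v(5) - 7*F(4, L) = 1/(1 + 5) - 7*4 = 1/6 - 28 = ⅙ - 28 = -167/6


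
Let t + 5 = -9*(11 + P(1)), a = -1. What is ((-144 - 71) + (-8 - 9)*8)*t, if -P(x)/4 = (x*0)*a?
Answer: 36504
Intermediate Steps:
P(x) = 0 (P(x) = -4*x*0*(-1) = -0*(-1) = -4*0 = 0)
t = -104 (t = -5 - 9*(11 + 0) = -5 - 9*11 = -5 - 99 = -104)
((-144 - 71) + (-8 - 9)*8)*t = ((-144 - 71) + (-8 - 9)*8)*(-104) = (-215 - 17*8)*(-104) = (-215 - 136)*(-104) = -351*(-104) = 36504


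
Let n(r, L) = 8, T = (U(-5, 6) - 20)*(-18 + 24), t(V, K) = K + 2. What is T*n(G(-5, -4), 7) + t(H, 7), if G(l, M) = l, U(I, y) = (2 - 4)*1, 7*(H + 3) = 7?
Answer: -1047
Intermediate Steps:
H = -2 (H = -3 + (⅐)*7 = -3 + 1 = -2)
t(V, K) = 2 + K
U(I, y) = -2 (U(I, y) = -2*1 = -2)
T = -132 (T = (-2 - 20)*(-18 + 24) = -22*6 = -132)
T*n(G(-5, -4), 7) + t(H, 7) = -132*8 + (2 + 7) = -1056 + 9 = -1047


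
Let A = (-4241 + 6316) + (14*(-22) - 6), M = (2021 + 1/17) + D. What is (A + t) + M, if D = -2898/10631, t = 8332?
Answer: 2189288243/180727 ≈ 12114.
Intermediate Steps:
D = -2898/10631 (D = -2898*1/10631 = -2898/10631 ≈ -0.27260)
M = 365210632/180727 (M = (2021 + 1/17) - 2898/10631 = 34358/17 - 2898/10631 = 365210632/180727 ≈ 2020.8)
A = 1761 (A = 2075 + (-308 - 6) = 2075 - 314 = 1761)
(A + t) + M = (1761 + 8332) + 365210632/180727 = 10093 + 365210632/180727 = 2189288243/180727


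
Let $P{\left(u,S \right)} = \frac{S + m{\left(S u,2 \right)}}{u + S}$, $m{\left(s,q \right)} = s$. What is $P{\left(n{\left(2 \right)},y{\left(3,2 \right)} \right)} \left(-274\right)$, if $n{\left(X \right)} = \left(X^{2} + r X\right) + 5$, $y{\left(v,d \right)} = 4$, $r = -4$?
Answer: $- \frac{2192}{5} \approx -438.4$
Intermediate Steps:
$n{\left(X \right)} = 5 + X^{2} - 4 X$ ($n{\left(X \right)} = \left(X^{2} - 4 X\right) + 5 = 5 + X^{2} - 4 X$)
$P{\left(u,S \right)} = \frac{S + S u}{S + u}$ ($P{\left(u,S \right)} = \frac{S + S u}{u + S} = \frac{S + S u}{S + u}$)
$P{\left(n{\left(2 \right)},y{\left(3,2 \right)} \right)} \left(-274\right) = \frac{4 \left(1 + \left(5 + 2^{2} - 8\right)\right)}{4 + \left(5 + 2^{2} - 8\right)} \left(-274\right) = \frac{4 \left(1 + \left(5 + 4 - 8\right)\right)}{4 + \left(5 + 4 - 8\right)} \left(-274\right) = \frac{4 \left(1 + 1\right)}{4 + 1} \left(-274\right) = 4 \cdot \frac{1}{5} \cdot 2 \left(-274\right) = \frac{8}{5} \left(-274\right) = - \frac{2192}{5}$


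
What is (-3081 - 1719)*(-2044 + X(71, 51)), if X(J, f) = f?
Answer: 9566400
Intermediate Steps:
(-3081 - 1719)*(-2044 + X(71, 51)) = (-3081 - 1719)*(-2044 + 51) = -4800*(-1993) = 9566400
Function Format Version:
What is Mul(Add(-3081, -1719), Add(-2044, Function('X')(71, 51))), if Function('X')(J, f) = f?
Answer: 9566400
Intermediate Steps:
Mul(Add(-3081, -1719), Add(-2044, Function('X')(71, 51))) = Mul(Add(-3081, -1719), Add(-2044, 51)) = Mul(-4800, -1993) = 9566400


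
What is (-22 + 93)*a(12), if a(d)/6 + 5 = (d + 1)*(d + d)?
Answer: 130782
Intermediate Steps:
a(d) = -30 + 12*d*(1 + d) (a(d) = -30 + 6*((d + 1)*(d + d)) = -30 + 6*((1 + d)*(2*d)) = -30 + 6*(2*d*(1 + d)) = -30 + 12*d*(1 + d))
(-22 + 93)*a(12) = (-22 + 93)*(-30 + 12*12 + 12*12²) = 71*(-30 + 144 + 12*144) = 71*(-30 + 144 + 1728) = 71*1842 = 130782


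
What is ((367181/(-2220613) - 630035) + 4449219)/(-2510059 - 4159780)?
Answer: -8480929272611/14811131191307 ≈ -0.57261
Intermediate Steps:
((367181/(-2220613) - 630035) + 4449219)/(-2510059 - 4159780) = ((367181*(-1/2220613) - 630035) + 4449219)/(-6669839) = ((-367181/2220613 - 630035) + 4449219)*(-1/6669839) = (-1399064278636/2220613 + 4449219)*(-1/6669839) = (8480929272611/2220613)*(-1/6669839) = -8480929272611/14811131191307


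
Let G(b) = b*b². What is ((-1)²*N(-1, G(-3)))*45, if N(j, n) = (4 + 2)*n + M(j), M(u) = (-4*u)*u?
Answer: -7470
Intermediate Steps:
M(u) = -4*u²
G(b) = b³
N(j, n) = -4*j² + 6*n (N(j, n) = (4 + 2)*n - 4*j² = 6*n - 4*j² = -4*j² + 6*n)
((-1)²*N(-1, G(-3)))*45 = ((-1)²*(-4*(-1)² + 6*(-3)³))*45 = (1*(-4*1 + 6*(-27)))*45 = (1*(-4 - 162))*45 = (1*(-166))*45 = -166*45 = -7470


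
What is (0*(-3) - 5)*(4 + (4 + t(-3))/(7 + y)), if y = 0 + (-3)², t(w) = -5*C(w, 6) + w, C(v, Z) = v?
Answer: -25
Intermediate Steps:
t(w) = -4*w (t(w) = -5*w + w = -4*w)
y = 9 (y = 0 + 9 = 9)
(0*(-3) - 5)*(4 + (4 + t(-3))/(7 + y)) = (0*(-3) - 5)*(4 + (4 - 4*(-3))/(7 + 9)) = (0 - 5)*(4 + (4 + 12)/16) = -5*(4 + 16*(1/16)) = -5*(4 + 1) = -5*5 = -25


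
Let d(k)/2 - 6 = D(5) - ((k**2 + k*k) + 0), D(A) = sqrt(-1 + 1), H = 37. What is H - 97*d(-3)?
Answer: 2365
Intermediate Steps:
D(A) = 0 (D(A) = sqrt(0) = 0)
d(k) = 12 - 4*k**2 (d(k) = 12 + 2*(0 - ((k**2 + k*k) + 0)) = 12 + 2*(0 - ((k**2 + k**2) + 0)) = 12 + 2*(0 - (2*k**2 + 0)) = 12 + 2*(0 - 2*k**2) = 12 + 2*(-2*k**2) = 12 - 4*k**2)
H - 97*d(-3) = 37 - 97*(12 - 4*(-3)**2) = 37 - 97*(12 - 4*9) = 37 - 97*(12 - 36) = 37 - 97*(-24) = 37 + 2328 = 2365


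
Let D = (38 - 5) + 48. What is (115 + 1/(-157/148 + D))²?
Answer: 1851539868369/139972561 ≈ 13228.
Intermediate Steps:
D = 81 (D = 33 + 48 = 81)
(115 + 1/(-157/148 + D))² = (115 + 1/(-157/148 + 81))² = (115 + 1/(11831/148))² = (115 + 148/11831)² = (1360713/11831)² = 1851539868369/139972561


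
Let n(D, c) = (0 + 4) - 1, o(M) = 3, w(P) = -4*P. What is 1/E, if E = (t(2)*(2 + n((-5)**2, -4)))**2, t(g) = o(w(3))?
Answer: 1/225 ≈ 0.0044444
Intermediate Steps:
t(g) = 3
n(D, c) = 3 (n(D, c) = 4 - 1 = 3)
E = 225 (E = (3*(2 + 3))**2 = (3*5)**2 = 15**2 = 225)
1/E = 1/225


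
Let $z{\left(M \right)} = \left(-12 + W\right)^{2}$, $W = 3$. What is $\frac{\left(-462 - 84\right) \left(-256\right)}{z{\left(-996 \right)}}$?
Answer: $\frac{46592}{27} \approx 1725.6$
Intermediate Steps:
$z{\left(M \right)} = 81$ ($z{\left(M \right)} = \left(-12 + 3\right)^{2} = \left(-9\right)^{2} = 81$)
$\frac{\left(-462 - 84\right) \left(-256\right)}{z{\left(-996 \right)}} = \frac{\left(-462 - 84\right) \left(-256\right)}{81} = \left(-546\right) \left(-256\right) \frac{1}{81} = 139776 \cdot \frac{1}{81} = \frac{46592}{27}$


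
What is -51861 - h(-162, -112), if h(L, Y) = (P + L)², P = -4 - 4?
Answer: -80761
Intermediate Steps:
P = -8
h(L, Y) = (-8 + L)²
-51861 - h(-162, -112) = -51861 - (-8 - 162)² = -51861 - 1*(-170)² = -51861 - 1*28900 = -51861 - 28900 = -80761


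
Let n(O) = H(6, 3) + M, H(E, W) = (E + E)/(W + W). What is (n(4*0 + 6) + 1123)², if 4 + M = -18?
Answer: 1216609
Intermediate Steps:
H(E, W) = E/W (H(E, W) = (2*E)/((2*W)) = (2*E)*(1/(2*W)) = E/W)
M = -22 (M = -4 - 18 = -22)
n(O) = -20 (n(O) = 6/3 - 22 = 6*(⅓) - 22 = 2 - 22 = -20)
(n(4*0 + 6) + 1123)² = (-20 + 1123)² = 1103² = 1216609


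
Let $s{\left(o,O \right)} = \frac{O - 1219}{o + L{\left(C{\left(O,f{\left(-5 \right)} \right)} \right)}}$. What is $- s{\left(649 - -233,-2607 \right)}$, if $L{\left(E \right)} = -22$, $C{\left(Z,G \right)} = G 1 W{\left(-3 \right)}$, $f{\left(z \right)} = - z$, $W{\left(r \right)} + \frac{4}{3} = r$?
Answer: $\frac{1913}{430} \approx 4.4488$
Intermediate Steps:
$W{\left(r \right)} = - \frac{4}{3} + r$
$C{\left(Z,G \right)} = - \frac{13 G}{3}$ ($C{\left(Z,G \right)} = G 1 \left(- \frac{4}{3} - 3\right) = G \left(- \frac{13}{3}\right) = - \frac{13 G}{3}$)
$s{\left(o,O \right)} = \frac{-1219 + O}{-22 + o}$ ($s{\left(o,O \right)} = \frac{O - 1219}{o - 22} = \frac{-1219 + O}{-22 + o}$)
$- s{\left(649 - -233,-2607 \right)} = - \frac{-1219 - 2607}{-22 + \left(649 - -233\right)} = - \frac{-3826}{-22 + \left(649 + 233\right)} = - \frac{-3826}{-22 + 882} = - \frac{-3826}{860} = \left(-1\right) \left(- \frac{1913}{430}\right) = \frac{1913}{430}$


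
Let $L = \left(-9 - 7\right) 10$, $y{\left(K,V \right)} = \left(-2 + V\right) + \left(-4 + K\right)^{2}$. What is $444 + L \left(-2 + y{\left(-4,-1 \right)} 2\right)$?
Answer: $-18756$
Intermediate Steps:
$y{\left(K,V \right)} = -2 + V + \left(-4 + K\right)^{2}$
$L = -160$ ($L = \left(-16\right) 10 = -160$)
$444 + L \left(-2 + y{\left(-4,-1 \right)} 2\right) = 444 - 160 \left(-2 + \left(-2 - 1 + \left(-4 - 4\right)^{2}\right) 2\right) = 444 - 160 \left(-2 + \left(-2 - 1 + \left(-8\right)^{2}\right) 2\right) = 444 - 160 \left(-2 + \left(-2 - 1 + 64\right) 2\right) = 444 - 160 \left(-2 + 61 \cdot 2\right) = 444 - 160 \left(-2 + 122\right) = 444 - 19200 = -18756$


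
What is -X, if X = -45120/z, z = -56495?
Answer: -9024/11299 ≈ -0.79865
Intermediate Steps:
X = 9024/11299 (X = -45120/(-56495) = -45120*(-1/56495) = 9024/11299 ≈ 0.79865)
-X = -1*9024/11299 = -9024/11299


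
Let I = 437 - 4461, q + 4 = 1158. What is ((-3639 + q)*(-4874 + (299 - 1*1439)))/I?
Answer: -7472395/2012 ≈ -3713.9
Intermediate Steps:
q = 1154 (q = -4 + 1158 = 1154)
I = -4024
((-3639 + q)*(-4874 + (299 - 1*1439)))/I = ((-3639 + 1154)*(-4874 + (299 - 1*1439)))/(-4024) = -2485*(-4874 + (299 - 1439))*(-1/4024) = -2485*(-4874 - 1140)*(-1/4024) = -2485*(-6014)*(-1/4024) = 14944790*(-1/4024) = -7472395/2012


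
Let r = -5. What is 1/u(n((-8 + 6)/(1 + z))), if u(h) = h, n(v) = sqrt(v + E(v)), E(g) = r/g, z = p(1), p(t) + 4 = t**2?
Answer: -I/2 ≈ -0.5*I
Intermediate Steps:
p(t) = -4 + t**2
z = -3 (z = -4 + 1**2 = -4 + 1 = -3)
E(g) = -5/g
n(v) = sqrt(v - 5/v)
1/u(n((-8 + 6)/(1 + z))) = 1/(sqrt((-8 + 6)/(1 - 3) - 5*(1 - 3)/(-8 + 6))) = 1/(sqrt(-2/(-2) - 5/((-2/(-2))))) = 1/(sqrt(-2*(-1/2) - 5/((-2*(-1/2))))) = 1/(sqrt(1 - 5/1)) = 1/(sqrt(1 - 5*1)) = 1/(sqrt(1 - 5)) = 1/(sqrt(-4)) = 1/(2*I) = -I/2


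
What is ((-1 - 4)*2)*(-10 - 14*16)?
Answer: 2340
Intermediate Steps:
((-1 - 4)*2)*(-10 - 14*16) = (-5*2)*(-10 - 224) = -10*(-234) = 2340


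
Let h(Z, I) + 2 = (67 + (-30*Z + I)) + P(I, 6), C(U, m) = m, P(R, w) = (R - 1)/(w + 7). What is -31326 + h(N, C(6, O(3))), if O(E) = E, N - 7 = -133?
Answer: -357212/13 ≈ -27478.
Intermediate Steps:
N = -126 (N = 7 - 133 = -126)
P(R, w) = (-1 + R)/(7 + w)
h(Z, I) = 844/13 - 30*Z + 14*I/13 (h(Z, I) = -2 + ((67 + (-30*Z + I)) + (-1 + I)/(7 + 6)) = -2 + ((67 + (I - 30*Z)) + (-1 + I)/13) = -2 + ((67 + I - 30*Z) + (-1 + I)/13) = -2 + ((67 + I - 30*Z) + (-1/13 + I/13)) = -2 + (870/13 - 30*Z + 14*I/13) = 844/13 - 30*Z + 14*I/13)
-31326 + h(N, C(6, O(3))) = -31326 + (844/13 - 30*(-126) + (14/13)*3) = -31326 + (844/13 + 3780 + 42/13) = -31326 + 50026/13 = -357212/13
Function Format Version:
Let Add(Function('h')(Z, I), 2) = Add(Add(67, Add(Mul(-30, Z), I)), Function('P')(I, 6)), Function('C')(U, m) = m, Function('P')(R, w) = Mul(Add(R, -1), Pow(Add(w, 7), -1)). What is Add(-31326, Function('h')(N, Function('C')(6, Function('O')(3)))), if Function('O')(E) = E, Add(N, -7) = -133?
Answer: Rational(-357212, 13) ≈ -27478.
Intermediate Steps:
N = -126 (N = Add(7, -133) = -126)
Function('P')(R, w) = Mul(Pow(Add(7, w), -1), Add(-1, R)) (Function('P')(R, w) = Mul(Add(-1, R), Pow(Add(7, w), -1)) = Mul(Pow(Add(7, w), -1), Add(-1, R)))
Function('h')(Z, I) = Add(Rational(844, 13), Mul(-30, Z), Mul(Rational(14, 13), I)) (Function('h')(Z, I) = Add(-2, Add(Add(67, Add(Mul(-30, Z), I)), Mul(Pow(Add(7, 6), -1), Add(-1, I)))) = Add(-2, Add(Add(67, Add(I, Mul(-30, Z))), Mul(Pow(13, -1), Add(-1, I)))) = Add(-2, Add(Add(67, I, Mul(-30, Z)), Mul(Rational(1, 13), Add(-1, I)))) = Add(-2, Add(Add(67, I, Mul(-30, Z)), Add(Rational(-1, 13), Mul(Rational(1, 13), I)))) = Add(-2, Add(Rational(870, 13), Mul(-30, Z), Mul(Rational(14, 13), I))) = Add(Rational(844, 13), Mul(-30, Z), Mul(Rational(14, 13), I)))
Add(-31326, Function('h')(N, Function('C')(6, Function('O')(3)))) = Add(-31326, Add(Rational(844, 13), Mul(-30, -126), Mul(Rational(14, 13), 3))) = Add(-31326, Add(Rational(844, 13), 3780, Rational(42, 13))) = Add(-31326, Rational(50026, 13)) = Rational(-357212, 13)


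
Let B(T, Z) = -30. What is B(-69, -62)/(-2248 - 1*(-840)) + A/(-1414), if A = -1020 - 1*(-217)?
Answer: 293261/497728 ≈ 0.58920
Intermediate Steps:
A = -803 (A = -1020 + 217 = -803)
B(-69, -62)/(-2248 - 1*(-840)) + A/(-1414) = -30/(-2248 - 1*(-840)) - 803/(-1414) = -30/(-2248 + 840) - 803*(-1/1414) = -30/(-1408) + 803/1414 = -30*(-1/1408) + 803/1414 = 15/704 + 803/1414 = 293261/497728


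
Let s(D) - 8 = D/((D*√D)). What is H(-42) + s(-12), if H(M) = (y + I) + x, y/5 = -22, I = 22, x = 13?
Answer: -67 - I*√3/6 ≈ -67.0 - 0.28868*I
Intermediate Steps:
y = -110 (y = 5*(-22) = -110)
s(D) = 8 + D^(-½) (s(D) = 8 + D/((D*√D)) = 8 + D/(D^(3/2)) = 8 + D/D^(3/2) = 8 + D^(-½))
H(M) = -75 (H(M) = (-110 + 22) + 13 = -88 + 13 = -75)
H(-42) + s(-12) = -75 + (8 + (-12)^(-½)) = -75 + (8 - I*√3/6) = -67 - I*√3/6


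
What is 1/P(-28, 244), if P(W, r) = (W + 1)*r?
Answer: -1/6588 ≈ -0.00015179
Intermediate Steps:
P(W, r) = r*(1 + W) (P(W, r) = (1 + W)*r = r*(1 + W))
1/P(-28, 244) = 1/(244*(1 - 28)) = 1/(244*(-27)) = 1/(-6588) = -1/6588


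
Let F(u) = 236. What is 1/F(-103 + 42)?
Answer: 1/236 ≈ 0.0042373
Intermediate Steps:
1/F(-103 + 42) = 1/236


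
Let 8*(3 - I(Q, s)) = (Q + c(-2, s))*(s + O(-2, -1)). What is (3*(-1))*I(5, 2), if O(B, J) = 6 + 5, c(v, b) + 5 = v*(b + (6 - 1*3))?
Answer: -231/4 ≈ -57.750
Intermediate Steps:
c(v, b) = -5 + v*(3 + b) (c(v, b) = -5 + v*(b + (6 - 1*3)) = -5 + v*(b + (6 - 3)) = -5 + v*(b + 3) = -5 + v*(3 + b))
O(B, J) = 11
I(Q, s) = 3 - (11 + s)*(-11 + Q - 2*s)/8 (I(Q, s) = 3 - (Q + (-5 + 3*(-2) + s*(-2)))*(s + 11)/8 = 3 - (Q + (-5 - 6 - 2*s))*(11 + s)/8 = 3 - (Q + (-11 - 2*s))*(11 + s)/8 = 3 - (-11 + Q - 2*s)*(11 + s)/8 = 3 - (11 + s)*(-11 + Q - 2*s)/8)
(3*(-1))*I(5, 2) = (3*(-1))*(145/8 - 11/8*5 + (¼)*2² + (33/8)*2 - ⅛*5*2) = -3*(145/8 - 55/8 + (¼)*4 + 33/4 - 5/4) = -3*(145/8 - 55/8 + 1 + 33/4 - 5/4) = -3*77/4 = -231/4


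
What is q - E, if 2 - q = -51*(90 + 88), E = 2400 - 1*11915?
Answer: 18595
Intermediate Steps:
E = -9515 (E = 2400 - 11915 = -9515)
q = 9080 (q = 2 - (-51)*(90 + 88) = 2 - (-51)*178 = 2 - 1*(-9078) = 2 + 9078 = 9080)
q - E = 9080 - 1*(-9515) = 9080 + 9515 = 18595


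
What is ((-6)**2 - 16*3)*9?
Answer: -108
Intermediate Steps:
((-6)**2 - 16*3)*9 = (36 - 48)*9 = -12*9 = -108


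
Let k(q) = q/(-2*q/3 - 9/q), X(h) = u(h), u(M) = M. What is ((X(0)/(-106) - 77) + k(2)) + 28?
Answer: -1727/35 ≈ -49.343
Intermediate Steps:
X(h) = h
k(q) = q/(-9/q - 2*q/3) (k(q) = q/(-2*q/3 - 9/q) = q/(-9/q - 2*q/3))
((X(0)/(-106) - 77) + k(2)) + 28 = ((0/(-106) - 77) - 3*2²/(27 + 2*2²)) + 28 = ((0*(-1/106) - 77) - 3*4/(27 + 2*4)) + 28 = ((0 - 77) - 3*4/(27 + 8)) + 28 = (-77 - 3*4/35) + 28 = (-77 - 3*4*1/35) + 28 = (-77 - 12/35) + 28 = -2707/35 + 28 = -1727/35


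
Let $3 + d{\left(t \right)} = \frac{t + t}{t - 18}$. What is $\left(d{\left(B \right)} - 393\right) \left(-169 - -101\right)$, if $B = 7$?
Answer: $\frac{297160}{11} \approx 27015.0$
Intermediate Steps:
$d{\left(t \right)} = -3 + \frac{2 t}{-18 + t}$ ($d{\left(t \right)} = -3 + \frac{t + t}{t - 18} = -3 + \frac{2 t}{-18 + t}$)
$\left(d{\left(B \right)} - 393\right) \left(-169 - -101\right) = \left(\frac{54 - 7}{-18 + 7} - 393\right) \left(-169 - -101\right) = \left(\frac{54 - 7}{-11} - 393\right) \left(-169 + 101\right) = \left(\left(- \frac{1}{11}\right) 47 - 393\right) \left(-68\right) = \left(- \frac{47}{11} - 393\right) \left(-68\right) = \left(- \frac{4370}{11}\right) \left(-68\right) = \frac{297160}{11}$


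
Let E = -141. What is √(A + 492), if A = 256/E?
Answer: 2*√2436339/141 ≈ 22.140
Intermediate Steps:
A = -256/141 (A = 256/(-141) = 256*(-1/141) = -256/141 ≈ -1.8156)
√(A + 492) = √(-256/141 + 492) = √(69116/141) = 2*√2436339/141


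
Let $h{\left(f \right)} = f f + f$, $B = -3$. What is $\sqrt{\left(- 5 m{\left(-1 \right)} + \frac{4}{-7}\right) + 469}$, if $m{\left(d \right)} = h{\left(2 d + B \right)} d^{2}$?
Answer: $\frac{\sqrt{18053}}{7} \approx 19.194$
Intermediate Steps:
$h{\left(f \right)} = f + f^{2}$ ($h{\left(f \right)} = f^{2} + f = f + f^{2}$)
$m{\left(d \right)} = d^{2} \left(-3 + 2 d\right) \left(-2 + 2 d\right)$ ($m{\left(d \right)} = \left(2 d - 3\right) \left(1 + \left(2 d - 3\right)\right) d^{2} = \left(-3 + 2 d\right) \left(1 + \left(-3 + 2 d\right)\right) d^{2} = \left(-3 + 2 d\right) \left(-2 + 2 d\right) d^{2} = d^{2} \left(-3 + 2 d\right) \left(-2 + 2 d\right)$)
$\sqrt{\left(- 5 m{\left(-1 \right)} + \frac{4}{-7}\right) + 469} = \sqrt{\left(- 5 \cdot 2 \left(-1\right)^{2} \left(-1 - 1\right) \left(-3 + 2 \left(-1\right)\right) + \frac{4}{-7}\right) + 469} = \sqrt{\left(- 5 \cdot 2 \cdot 1 \left(-2\right) \left(-3 - 2\right) + 4 \left(- \frac{1}{7}\right)\right) + 469} = \sqrt{\left(- 5 \cdot 2 \cdot 1 \left(-2\right) \left(-5\right) - \frac{4}{7}\right) + 469} = \sqrt{\left(\left(-5\right) 20 - \frac{4}{7}\right) + 469} = \sqrt{\left(-100 - \frac{4}{7}\right) + 469} = \sqrt{- \frac{704}{7} + 469} = \sqrt{\frac{2579}{7}} = \frac{\sqrt{18053}}{7}$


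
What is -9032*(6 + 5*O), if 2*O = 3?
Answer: -121932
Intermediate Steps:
O = 3/2 (O = (½)*3 = 3/2 ≈ 1.5000)
-9032*(6 + 5*O) = -9032*(6 + 5*(3/2)) = -9032*(6 + 15/2) = -9032*27/2 = -121932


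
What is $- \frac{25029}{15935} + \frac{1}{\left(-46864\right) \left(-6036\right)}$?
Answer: $- \frac{7079980846081}{4507551042240} \approx -1.5707$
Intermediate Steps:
$- \frac{25029}{15935} + \frac{1}{\left(-46864\right) \left(-6036\right)} = \left(-25029\right) \frac{1}{15935} - - \frac{1}{282871104} = - \frac{25029}{15935} + \frac{1}{282871104} = - \frac{7079980846081}{4507551042240}$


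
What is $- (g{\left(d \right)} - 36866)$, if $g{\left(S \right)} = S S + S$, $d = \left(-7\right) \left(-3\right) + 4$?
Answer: $36216$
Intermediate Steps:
$d = 25$ ($d = 21 + 4 = 25$)
$g{\left(S \right)} = S + S^{2}$ ($g{\left(S \right)} = S^{2} + S = S + S^{2}$)
$- (g{\left(d \right)} - 36866) = - (25 \left(1 + 25\right) - 36866) = - (25 \cdot 26 - 36866) = - (650 - 36866) = \left(-1\right) \left(-36216\right) = 36216$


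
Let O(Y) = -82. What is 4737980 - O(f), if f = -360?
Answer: 4738062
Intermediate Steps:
4737980 - O(f) = 4737980 - 1*(-82) = 4737980 + 82 = 4738062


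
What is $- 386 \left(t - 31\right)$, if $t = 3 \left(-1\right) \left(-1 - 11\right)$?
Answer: $-1930$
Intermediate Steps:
$t = 36$ ($t = \left(-3\right) \left(-12\right) = 36$)
$- 386 \left(t - 31\right) = - 386 \left(36 - 31\right) = \left(-386\right) 5 = -1930$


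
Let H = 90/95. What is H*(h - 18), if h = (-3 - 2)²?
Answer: 126/19 ≈ 6.6316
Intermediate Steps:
H = 18/19 (H = 90*(1/95) = 18/19 ≈ 0.94737)
h = 25 (h = (-5)² = 25)
H*(h - 18) = 18*(25 - 18)/19 = (18/19)*7 = 126/19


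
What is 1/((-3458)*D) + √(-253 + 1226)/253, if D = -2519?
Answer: 1/8710702 + √973/253 ≈ 0.12329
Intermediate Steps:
1/((-3458)*D) + √(-253 + 1226)/253 = 1/(-3458*(-2519)) + √(-253 + 1226)/253 = -1/3458*(-1/2519) + √973*(1/253) = 1/8710702 + √973/253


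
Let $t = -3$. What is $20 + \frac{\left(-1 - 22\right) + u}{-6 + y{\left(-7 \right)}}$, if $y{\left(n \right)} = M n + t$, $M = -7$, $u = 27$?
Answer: $\frac{201}{10} \approx 20.1$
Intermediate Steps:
$y{\left(n \right)} = -3 - 7 n$ ($y{\left(n \right)} = - 7 n - 3 = -3 - 7 n$)
$20 + \frac{\left(-1 - 22\right) + u}{-6 + y{\left(-7 \right)}} = 20 + \frac{\left(-1 - 22\right) + 27}{-6 - -46} = 20 + \frac{\left(-1 - 22\right) + 27}{-6 + \left(-3 + 49\right)} = 20 + \frac{-23 + 27}{-6 + 46} = 20 + \frac{1}{40} \cdot 4 = 20 + \frac{1}{10} = \frac{201}{10}$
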